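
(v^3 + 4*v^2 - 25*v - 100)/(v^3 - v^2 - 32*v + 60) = (v^2 + 9*v + 20)/(v^2 + 4*v - 12)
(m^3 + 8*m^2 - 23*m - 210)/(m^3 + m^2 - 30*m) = (m + 7)/m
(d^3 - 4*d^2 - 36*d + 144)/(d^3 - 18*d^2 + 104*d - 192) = (d + 6)/(d - 8)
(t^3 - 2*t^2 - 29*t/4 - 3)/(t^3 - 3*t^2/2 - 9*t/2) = (t^2 - 7*t/2 - 2)/(t*(t - 3))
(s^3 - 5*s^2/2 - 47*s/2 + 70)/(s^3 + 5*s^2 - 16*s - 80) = (s - 7/2)/(s + 4)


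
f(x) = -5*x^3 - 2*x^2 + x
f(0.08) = 0.06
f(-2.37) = 52.96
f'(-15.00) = -3314.00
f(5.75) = -1010.92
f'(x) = -15*x^2 - 4*x + 1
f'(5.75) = -517.94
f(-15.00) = 16410.00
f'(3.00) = -146.00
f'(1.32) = -30.42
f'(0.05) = 0.76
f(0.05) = 0.04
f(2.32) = -70.88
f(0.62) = -1.34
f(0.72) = -2.18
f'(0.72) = -9.66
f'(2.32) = -89.02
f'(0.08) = 0.58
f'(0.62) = -7.25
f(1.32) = -13.66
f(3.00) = -150.00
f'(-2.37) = -73.77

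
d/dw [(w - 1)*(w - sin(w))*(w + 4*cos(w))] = (1 - w)*(w - sin(w))*(4*sin(w) - 1) + (1 - w)*(w + 4*cos(w))*(cos(w) - 1) + (w - sin(w))*(w + 4*cos(w))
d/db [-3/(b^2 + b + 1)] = 3*(2*b + 1)/(b^2 + b + 1)^2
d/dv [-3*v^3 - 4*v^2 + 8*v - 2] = -9*v^2 - 8*v + 8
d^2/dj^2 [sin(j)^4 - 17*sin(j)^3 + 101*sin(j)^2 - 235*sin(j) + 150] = -16*sin(j)^4 + 153*sin(j)^3 - 392*sin(j)^2 + 133*sin(j) + 202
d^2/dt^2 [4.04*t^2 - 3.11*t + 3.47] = 8.08000000000000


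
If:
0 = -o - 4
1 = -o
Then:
No Solution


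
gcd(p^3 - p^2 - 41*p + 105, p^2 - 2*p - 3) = p - 3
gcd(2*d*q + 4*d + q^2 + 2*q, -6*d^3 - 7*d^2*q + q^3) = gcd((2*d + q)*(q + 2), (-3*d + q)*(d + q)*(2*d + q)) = 2*d + q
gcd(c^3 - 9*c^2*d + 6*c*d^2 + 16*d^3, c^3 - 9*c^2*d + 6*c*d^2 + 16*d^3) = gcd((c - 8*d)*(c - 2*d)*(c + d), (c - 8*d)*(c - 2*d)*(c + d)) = c^3 - 9*c^2*d + 6*c*d^2 + 16*d^3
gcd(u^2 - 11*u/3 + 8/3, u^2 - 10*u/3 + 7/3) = u - 1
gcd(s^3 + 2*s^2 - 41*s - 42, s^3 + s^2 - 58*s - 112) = s + 7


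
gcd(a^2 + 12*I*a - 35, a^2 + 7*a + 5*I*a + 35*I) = a + 5*I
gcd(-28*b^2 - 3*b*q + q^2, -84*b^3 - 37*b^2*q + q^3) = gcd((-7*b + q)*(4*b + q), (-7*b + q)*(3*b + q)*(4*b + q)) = -28*b^2 - 3*b*q + q^2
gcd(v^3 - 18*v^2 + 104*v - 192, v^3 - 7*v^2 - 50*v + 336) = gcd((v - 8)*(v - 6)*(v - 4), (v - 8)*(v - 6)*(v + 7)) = v^2 - 14*v + 48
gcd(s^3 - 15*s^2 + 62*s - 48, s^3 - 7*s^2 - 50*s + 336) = s^2 - 14*s + 48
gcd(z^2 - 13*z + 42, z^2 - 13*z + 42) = z^2 - 13*z + 42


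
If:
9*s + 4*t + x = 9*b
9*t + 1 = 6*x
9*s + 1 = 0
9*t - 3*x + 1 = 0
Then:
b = -13/81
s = -1/9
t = -1/9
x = 0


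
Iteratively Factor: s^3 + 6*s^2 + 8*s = (s + 4)*(s^2 + 2*s) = s*(s + 4)*(s + 2)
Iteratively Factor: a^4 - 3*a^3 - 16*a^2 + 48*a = (a - 4)*(a^3 + a^2 - 12*a) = (a - 4)*(a - 3)*(a^2 + 4*a) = a*(a - 4)*(a - 3)*(a + 4)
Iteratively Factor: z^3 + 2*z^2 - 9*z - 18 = (z + 2)*(z^2 - 9) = (z - 3)*(z + 2)*(z + 3)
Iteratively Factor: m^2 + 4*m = (m)*(m + 4)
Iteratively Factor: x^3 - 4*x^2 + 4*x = (x - 2)*(x^2 - 2*x) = x*(x - 2)*(x - 2)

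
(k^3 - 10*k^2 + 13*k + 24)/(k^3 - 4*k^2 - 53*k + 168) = (k + 1)/(k + 7)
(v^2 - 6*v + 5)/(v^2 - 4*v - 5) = (v - 1)/(v + 1)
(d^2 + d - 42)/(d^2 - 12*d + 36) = (d + 7)/(d - 6)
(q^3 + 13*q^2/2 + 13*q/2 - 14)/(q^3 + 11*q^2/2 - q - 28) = (q - 1)/(q - 2)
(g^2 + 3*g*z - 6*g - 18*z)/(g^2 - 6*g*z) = (g^2 + 3*g*z - 6*g - 18*z)/(g*(g - 6*z))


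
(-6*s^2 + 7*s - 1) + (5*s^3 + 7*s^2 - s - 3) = 5*s^3 + s^2 + 6*s - 4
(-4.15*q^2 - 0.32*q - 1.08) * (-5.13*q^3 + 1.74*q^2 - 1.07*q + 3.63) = 21.2895*q^5 - 5.5794*q^4 + 9.4241*q^3 - 16.6013*q^2 - 0.00599999999999978*q - 3.9204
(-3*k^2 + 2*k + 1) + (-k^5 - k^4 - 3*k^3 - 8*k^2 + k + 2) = -k^5 - k^4 - 3*k^3 - 11*k^2 + 3*k + 3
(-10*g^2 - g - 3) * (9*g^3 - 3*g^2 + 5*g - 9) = -90*g^5 + 21*g^4 - 74*g^3 + 94*g^2 - 6*g + 27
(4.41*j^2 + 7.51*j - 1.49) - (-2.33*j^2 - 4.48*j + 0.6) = 6.74*j^2 + 11.99*j - 2.09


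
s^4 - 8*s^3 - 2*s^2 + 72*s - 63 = (s - 7)*(s - 3)*(s - 1)*(s + 3)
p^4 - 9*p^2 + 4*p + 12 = (p - 2)^2*(p + 1)*(p + 3)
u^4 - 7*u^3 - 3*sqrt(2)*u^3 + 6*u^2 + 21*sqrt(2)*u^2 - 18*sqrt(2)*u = u*(u - 6)*(u - 1)*(u - 3*sqrt(2))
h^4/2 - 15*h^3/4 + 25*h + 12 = (h/2 + 1/4)*(h - 6)*(h - 4)*(h + 2)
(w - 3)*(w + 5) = w^2 + 2*w - 15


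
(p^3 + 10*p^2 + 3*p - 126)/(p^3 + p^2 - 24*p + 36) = (p + 7)/(p - 2)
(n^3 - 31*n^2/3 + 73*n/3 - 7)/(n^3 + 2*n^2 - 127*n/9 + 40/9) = 3*(n^2 - 10*n + 21)/(3*n^2 + 7*n - 40)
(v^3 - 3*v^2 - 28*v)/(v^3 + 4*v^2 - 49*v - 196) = v/(v + 7)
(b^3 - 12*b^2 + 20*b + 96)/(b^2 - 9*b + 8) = (b^2 - 4*b - 12)/(b - 1)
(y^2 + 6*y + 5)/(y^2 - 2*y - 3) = (y + 5)/(y - 3)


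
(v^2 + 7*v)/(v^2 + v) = (v + 7)/(v + 1)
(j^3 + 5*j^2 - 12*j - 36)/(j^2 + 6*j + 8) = (j^2 + 3*j - 18)/(j + 4)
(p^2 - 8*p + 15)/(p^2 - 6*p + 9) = (p - 5)/(p - 3)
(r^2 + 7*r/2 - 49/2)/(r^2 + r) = (2*r^2 + 7*r - 49)/(2*r*(r + 1))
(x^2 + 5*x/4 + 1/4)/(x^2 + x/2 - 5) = (4*x^2 + 5*x + 1)/(2*(2*x^2 + x - 10))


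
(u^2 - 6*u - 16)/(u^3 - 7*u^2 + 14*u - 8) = (u^2 - 6*u - 16)/(u^3 - 7*u^2 + 14*u - 8)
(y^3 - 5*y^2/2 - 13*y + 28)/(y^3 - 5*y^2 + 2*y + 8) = (y + 7/2)/(y + 1)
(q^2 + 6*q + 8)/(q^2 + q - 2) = (q + 4)/(q - 1)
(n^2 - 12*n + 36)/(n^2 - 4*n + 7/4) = 4*(n^2 - 12*n + 36)/(4*n^2 - 16*n + 7)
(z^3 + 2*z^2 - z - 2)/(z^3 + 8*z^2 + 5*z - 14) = (z + 1)/(z + 7)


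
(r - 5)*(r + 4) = r^2 - r - 20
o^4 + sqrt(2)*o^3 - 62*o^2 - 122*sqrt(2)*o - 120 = (o - 6*sqrt(2))*(o + sqrt(2))^2*(o + 5*sqrt(2))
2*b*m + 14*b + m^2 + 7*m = (2*b + m)*(m + 7)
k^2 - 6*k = k*(k - 6)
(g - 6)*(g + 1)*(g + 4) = g^3 - g^2 - 26*g - 24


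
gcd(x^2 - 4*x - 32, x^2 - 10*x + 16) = x - 8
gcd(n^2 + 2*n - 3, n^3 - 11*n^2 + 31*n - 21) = n - 1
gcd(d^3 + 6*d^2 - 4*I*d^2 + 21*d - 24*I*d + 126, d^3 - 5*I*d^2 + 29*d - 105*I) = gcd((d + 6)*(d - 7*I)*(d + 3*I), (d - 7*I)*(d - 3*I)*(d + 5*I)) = d - 7*I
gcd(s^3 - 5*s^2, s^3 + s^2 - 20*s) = s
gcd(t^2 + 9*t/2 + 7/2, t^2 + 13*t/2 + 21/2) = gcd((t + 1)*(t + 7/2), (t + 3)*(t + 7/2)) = t + 7/2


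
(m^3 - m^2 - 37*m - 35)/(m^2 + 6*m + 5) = m - 7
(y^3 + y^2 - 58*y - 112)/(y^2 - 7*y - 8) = (y^2 + 9*y + 14)/(y + 1)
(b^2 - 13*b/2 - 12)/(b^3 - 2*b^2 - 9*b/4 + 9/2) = 2*(b - 8)/(2*b^2 - 7*b + 6)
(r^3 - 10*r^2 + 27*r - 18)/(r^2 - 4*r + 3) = r - 6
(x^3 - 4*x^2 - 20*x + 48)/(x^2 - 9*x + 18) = (x^2 + 2*x - 8)/(x - 3)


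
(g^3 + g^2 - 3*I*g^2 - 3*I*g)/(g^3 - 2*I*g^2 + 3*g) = (g + 1)/(g + I)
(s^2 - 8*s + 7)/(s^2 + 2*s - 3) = (s - 7)/(s + 3)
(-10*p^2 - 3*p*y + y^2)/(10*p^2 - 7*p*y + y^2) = (2*p + y)/(-2*p + y)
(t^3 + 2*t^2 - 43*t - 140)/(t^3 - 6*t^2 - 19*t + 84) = (t + 5)/(t - 3)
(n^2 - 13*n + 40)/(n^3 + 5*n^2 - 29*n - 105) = (n - 8)/(n^2 + 10*n + 21)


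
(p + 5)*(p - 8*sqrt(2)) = p^2 - 8*sqrt(2)*p + 5*p - 40*sqrt(2)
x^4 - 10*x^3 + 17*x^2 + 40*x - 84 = (x - 7)*(x - 3)*(x - 2)*(x + 2)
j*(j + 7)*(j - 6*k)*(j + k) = j^4 - 5*j^3*k + 7*j^3 - 6*j^2*k^2 - 35*j^2*k - 42*j*k^2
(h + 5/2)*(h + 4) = h^2 + 13*h/2 + 10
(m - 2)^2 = m^2 - 4*m + 4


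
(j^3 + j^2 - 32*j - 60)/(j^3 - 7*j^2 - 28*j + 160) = (j^2 - 4*j - 12)/(j^2 - 12*j + 32)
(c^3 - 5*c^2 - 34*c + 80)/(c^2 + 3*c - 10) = c - 8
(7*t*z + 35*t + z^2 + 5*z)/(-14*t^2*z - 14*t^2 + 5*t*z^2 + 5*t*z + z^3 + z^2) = (z + 5)/(-2*t*z - 2*t + z^2 + z)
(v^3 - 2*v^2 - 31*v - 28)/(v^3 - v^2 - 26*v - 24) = (v - 7)/(v - 6)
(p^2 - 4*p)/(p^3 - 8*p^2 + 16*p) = 1/(p - 4)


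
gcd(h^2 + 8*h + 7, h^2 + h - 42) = h + 7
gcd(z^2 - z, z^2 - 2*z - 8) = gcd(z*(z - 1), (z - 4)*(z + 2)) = 1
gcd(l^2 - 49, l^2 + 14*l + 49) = l + 7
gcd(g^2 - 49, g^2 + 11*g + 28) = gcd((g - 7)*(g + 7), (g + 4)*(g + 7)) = g + 7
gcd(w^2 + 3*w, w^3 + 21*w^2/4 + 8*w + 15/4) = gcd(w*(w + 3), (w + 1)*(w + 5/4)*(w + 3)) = w + 3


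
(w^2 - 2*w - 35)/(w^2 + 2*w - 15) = (w - 7)/(w - 3)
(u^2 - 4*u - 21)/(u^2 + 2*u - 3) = (u - 7)/(u - 1)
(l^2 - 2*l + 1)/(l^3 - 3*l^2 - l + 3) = (l - 1)/(l^2 - 2*l - 3)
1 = 1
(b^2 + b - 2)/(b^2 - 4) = (b - 1)/(b - 2)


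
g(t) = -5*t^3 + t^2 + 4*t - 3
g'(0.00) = 4.00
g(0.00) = -3.00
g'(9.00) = -1193.00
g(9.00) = -3531.00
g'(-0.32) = 1.82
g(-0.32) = -4.01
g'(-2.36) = -84.26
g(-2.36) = 58.85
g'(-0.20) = 3.00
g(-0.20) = -3.72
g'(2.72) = -101.54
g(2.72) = -85.34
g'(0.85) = -5.14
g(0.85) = -1.95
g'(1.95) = -49.14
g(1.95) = -28.47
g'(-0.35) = 1.46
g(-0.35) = -4.06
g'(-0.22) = 2.83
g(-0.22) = -3.78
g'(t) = -15*t^2 + 2*t + 4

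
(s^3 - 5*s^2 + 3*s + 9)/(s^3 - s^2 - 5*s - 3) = (s - 3)/(s + 1)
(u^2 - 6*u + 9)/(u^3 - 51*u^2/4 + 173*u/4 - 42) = 4*(u - 3)/(4*u^2 - 39*u + 56)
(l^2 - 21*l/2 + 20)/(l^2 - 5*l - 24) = (l - 5/2)/(l + 3)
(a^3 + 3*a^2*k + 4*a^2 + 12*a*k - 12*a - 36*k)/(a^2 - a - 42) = (a^2 + 3*a*k - 2*a - 6*k)/(a - 7)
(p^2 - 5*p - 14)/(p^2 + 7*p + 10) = (p - 7)/(p + 5)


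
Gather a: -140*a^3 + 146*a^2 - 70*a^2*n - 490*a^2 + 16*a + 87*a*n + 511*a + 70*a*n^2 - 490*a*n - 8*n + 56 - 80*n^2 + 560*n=-140*a^3 + a^2*(-70*n - 344) + a*(70*n^2 - 403*n + 527) - 80*n^2 + 552*n + 56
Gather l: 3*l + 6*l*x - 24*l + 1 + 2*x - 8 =l*(6*x - 21) + 2*x - 7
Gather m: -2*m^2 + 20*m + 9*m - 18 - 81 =-2*m^2 + 29*m - 99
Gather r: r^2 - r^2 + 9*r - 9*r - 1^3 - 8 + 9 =0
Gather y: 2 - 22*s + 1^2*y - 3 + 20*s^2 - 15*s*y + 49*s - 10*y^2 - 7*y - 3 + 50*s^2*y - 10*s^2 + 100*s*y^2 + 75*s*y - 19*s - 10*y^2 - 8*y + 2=10*s^2 + 8*s + y^2*(100*s - 20) + y*(50*s^2 + 60*s - 14) - 2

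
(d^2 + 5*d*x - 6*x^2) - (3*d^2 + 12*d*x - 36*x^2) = -2*d^2 - 7*d*x + 30*x^2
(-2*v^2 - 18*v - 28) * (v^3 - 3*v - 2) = -2*v^5 - 18*v^4 - 22*v^3 + 58*v^2 + 120*v + 56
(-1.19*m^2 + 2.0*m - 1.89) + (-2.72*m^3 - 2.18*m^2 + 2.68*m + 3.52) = -2.72*m^3 - 3.37*m^2 + 4.68*m + 1.63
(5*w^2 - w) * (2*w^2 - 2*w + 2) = 10*w^4 - 12*w^3 + 12*w^2 - 2*w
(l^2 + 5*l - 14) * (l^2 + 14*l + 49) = l^4 + 19*l^3 + 105*l^2 + 49*l - 686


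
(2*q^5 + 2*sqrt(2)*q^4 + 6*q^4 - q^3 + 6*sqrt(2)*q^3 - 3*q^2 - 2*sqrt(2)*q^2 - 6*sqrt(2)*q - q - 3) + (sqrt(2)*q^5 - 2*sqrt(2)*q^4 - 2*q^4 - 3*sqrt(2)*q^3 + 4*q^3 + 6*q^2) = sqrt(2)*q^5 + 2*q^5 + 4*q^4 + 3*q^3 + 3*sqrt(2)*q^3 - 2*sqrt(2)*q^2 + 3*q^2 - 6*sqrt(2)*q - q - 3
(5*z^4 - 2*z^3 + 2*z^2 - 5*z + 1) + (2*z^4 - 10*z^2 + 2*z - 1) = 7*z^4 - 2*z^3 - 8*z^2 - 3*z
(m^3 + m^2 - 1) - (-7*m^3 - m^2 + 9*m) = 8*m^3 + 2*m^2 - 9*m - 1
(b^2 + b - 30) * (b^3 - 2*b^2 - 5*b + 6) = b^5 - b^4 - 37*b^3 + 61*b^2 + 156*b - 180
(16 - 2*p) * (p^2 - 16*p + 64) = -2*p^3 + 48*p^2 - 384*p + 1024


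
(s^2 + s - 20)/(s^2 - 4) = (s^2 + s - 20)/(s^2 - 4)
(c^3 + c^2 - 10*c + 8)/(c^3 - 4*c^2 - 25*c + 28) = (c - 2)/(c - 7)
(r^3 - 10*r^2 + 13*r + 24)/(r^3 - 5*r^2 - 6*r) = (r^2 - 11*r + 24)/(r*(r - 6))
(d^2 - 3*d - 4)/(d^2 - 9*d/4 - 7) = 4*(d + 1)/(4*d + 7)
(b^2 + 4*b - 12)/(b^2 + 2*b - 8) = (b + 6)/(b + 4)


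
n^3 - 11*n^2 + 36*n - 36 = (n - 6)*(n - 3)*(n - 2)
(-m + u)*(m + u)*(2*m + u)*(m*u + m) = -2*m^4*u - 2*m^4 - m^3*u^2 - m^3*u + 2*m^2*u^3 + 2*m^2*u^2 + m*u^4 + m*u^3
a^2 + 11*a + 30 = (a + 5)*(a + 6)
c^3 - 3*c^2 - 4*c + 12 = (c - 3)*(c - 2)*(c + 2)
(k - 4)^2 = k^2 - 8*k + 16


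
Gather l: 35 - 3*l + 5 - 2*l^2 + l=-2*l^2 - 2*l + 40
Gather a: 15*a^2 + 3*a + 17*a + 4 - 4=15*a^2 + 20*a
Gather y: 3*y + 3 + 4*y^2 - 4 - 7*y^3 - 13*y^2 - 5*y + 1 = -7*y^3 - 9*y^2 - 2*y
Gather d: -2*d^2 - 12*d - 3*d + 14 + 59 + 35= -2*d^2 - 15*d + 108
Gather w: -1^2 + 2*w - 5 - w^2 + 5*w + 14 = -w^2 + 7*w + 8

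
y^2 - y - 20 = (y - 5)*(y + 4)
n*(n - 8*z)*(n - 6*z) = n^3 - 14*n^2*z + 48*n*z^2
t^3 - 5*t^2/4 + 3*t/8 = t*(t - 3/4)*(t - 1/2)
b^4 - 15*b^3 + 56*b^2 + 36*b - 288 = (b - 8)*(b - 6)*(b - 3)*(b + 2)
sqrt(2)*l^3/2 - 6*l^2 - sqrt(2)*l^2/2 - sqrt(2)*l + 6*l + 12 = (l - 2)*(l - 6*sqrt(2))*(sqrt(2)*l/2 + sqrt(2)/2)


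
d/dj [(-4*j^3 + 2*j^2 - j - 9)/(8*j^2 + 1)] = (-32*j^4 - 4*j^2 + 148*j - 1)/(64*j^4 + 16*j^2 + 1)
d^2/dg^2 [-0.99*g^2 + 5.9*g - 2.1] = -1.98000000000000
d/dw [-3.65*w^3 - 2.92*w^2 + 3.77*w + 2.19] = -10.95*w^2 - 5.84*w + 3.77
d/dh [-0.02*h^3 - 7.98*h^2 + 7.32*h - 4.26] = -0.06*h^2 - 15.96*h + 7.32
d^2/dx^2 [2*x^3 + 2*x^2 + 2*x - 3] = 12*x + 4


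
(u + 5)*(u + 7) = u^2 + 12*u + 35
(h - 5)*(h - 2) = h^2 - 7*h + 10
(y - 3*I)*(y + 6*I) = y^2 + 3*I*y + 18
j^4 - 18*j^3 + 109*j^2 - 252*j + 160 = (j - 8)*(j - 5)*(j - 4)*(j - 1)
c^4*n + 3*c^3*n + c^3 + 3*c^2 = c^2*(c + 3)*(c*n + 1)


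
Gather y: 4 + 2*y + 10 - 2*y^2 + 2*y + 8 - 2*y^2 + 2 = -4*y^2 + 4*y + 24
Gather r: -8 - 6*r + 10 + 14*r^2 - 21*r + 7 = 14*r^2 - 27*r + 9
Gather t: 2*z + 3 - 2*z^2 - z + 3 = -2*z^2 + z + 6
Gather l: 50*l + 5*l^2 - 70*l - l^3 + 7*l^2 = -l^3 + 12*l^2 - 20*l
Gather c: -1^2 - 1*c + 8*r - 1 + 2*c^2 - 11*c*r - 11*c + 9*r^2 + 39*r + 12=2*c^2 + c*(-11*r - 12) + 9*r^2 + 47*r + 10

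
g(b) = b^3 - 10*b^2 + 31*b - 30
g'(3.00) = -2.00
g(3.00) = 0.00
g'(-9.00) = 454.00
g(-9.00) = -1848.00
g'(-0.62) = 44.55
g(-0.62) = -53.30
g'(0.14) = 28.26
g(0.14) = -25.85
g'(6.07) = 20.13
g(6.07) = 13.37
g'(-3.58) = 141.05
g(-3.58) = -315.03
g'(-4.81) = 196.61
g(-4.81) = -521.76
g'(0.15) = 28.07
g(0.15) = -25.57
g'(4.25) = 0.19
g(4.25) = -2.11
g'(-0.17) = 34.49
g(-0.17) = -35.56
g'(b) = 3*b^2 - 20*b + 31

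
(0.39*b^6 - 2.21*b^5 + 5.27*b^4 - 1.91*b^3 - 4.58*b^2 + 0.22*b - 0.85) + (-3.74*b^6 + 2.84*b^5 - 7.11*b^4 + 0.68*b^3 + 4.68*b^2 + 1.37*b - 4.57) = -3.35*b^6 + 0.63*b^5 - 1.84*b^4 - 1.23*b^3 + 0.0999999999999996*b^2 + 1.59*b - 5.42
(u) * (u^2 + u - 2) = u^3 + u^2 - 2*u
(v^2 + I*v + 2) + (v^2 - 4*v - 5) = 2*v^2 - 4*v + I*v - 3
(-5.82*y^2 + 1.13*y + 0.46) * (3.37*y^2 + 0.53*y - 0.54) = -19.6134*y^4 + 0.723499999999999*y^3 + 5.2919*y^2 - 0.3664*y - 0.2484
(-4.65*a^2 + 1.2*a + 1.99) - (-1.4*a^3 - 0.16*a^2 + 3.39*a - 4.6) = 1.4*a^3 - 4.49*a^2 - 2.19*a + 6.59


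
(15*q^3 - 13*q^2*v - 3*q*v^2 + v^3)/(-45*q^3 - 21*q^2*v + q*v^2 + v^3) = (-q + v)/(3*q + v)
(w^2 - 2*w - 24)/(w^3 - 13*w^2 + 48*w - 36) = (w + 4)/(w^2 - 7*w + 6)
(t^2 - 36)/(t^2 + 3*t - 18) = (t - 6)/(t - 3)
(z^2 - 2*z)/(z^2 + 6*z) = (z - 2)/(z + 6)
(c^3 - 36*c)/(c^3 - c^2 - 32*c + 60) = c*(c - 6)/(c^2 - 7*c + 10)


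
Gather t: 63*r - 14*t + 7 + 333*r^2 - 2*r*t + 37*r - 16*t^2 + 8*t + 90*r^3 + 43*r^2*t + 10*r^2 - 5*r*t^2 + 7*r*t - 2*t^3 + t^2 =90*r^3 + 343*r^2 + 100*r - 2*t^3 + t^2*(-5*r - 15) + t*(43*r^2 + 5*r - 6) + 7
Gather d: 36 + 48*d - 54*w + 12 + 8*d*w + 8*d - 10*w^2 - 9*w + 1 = d*(8*w + 56) - 10*w^2 - 63*w + 49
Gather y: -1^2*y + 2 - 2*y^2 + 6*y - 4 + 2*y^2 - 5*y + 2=0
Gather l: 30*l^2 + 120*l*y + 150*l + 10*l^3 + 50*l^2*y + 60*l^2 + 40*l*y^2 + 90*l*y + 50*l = 10*l^3 + l^2*(50*y + 90) + l*(40*y^2 + 210*y + 200)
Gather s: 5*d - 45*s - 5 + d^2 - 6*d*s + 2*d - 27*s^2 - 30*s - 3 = d^2 + 7*d - 27*s^2 + s*(-6*d - 75) - 8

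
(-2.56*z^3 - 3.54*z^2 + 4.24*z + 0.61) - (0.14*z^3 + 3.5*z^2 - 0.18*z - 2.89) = -2.7*z^3 - 7.04*z^2 + 4.42*z + 3.5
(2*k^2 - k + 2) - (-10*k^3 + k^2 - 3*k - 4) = 10*k^3 + k^2 + 2*k + 6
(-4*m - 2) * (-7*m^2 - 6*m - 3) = 28*m^3 + 38*m^2 + 24*m + 6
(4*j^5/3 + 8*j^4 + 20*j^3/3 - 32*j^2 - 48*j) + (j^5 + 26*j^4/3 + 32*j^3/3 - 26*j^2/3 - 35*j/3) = 7*j^5/3 + 50*j^4/3 + 52*j^3/3 - 122*j^2/3 - 179*j/3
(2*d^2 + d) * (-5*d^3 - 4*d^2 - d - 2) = -10*d^5 - 13*d^4 - 6*d^3 - 5*d^2 - 2*d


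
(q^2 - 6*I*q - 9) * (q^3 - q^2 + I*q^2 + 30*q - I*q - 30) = q^5 - q^4 - 5*I*q^4 + 27*q^3 + 5*I*q^3 - 27*q^2 - 189*I*q^2 - 270*q + 189*I*q + 270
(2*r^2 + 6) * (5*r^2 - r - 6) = 10*r^4 - 2*r^3 + 18*r^2 - 6*r - 36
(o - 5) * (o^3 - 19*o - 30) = o^4 - 5*o^3 - 19*o^2 + 65*o + 150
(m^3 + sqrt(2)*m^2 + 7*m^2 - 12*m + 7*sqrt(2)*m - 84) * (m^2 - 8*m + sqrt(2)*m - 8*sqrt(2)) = m^5 - m^4 + 2*sqrt(2)*m^4 - 66*m^3 - 2*sqrt(2)*m^3 - 124*sqrt(2)*m^2 + 10*m^2 + 12*sqrt(2)*m + 560*m + 672*sqrt(2)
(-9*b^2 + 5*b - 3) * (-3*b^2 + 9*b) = 27*b^4 - 96*b^3 + 54*b^2 - 27*b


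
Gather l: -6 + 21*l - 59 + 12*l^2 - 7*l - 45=12*l^2 + 14*l - 110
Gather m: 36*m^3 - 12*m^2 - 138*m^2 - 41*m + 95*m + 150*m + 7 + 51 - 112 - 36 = 36*m^3 - 150*m^2 + 204*m - 90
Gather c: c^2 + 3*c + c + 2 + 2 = c^2 + 4*c + 4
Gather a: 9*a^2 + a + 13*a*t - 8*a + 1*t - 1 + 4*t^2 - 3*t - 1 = 9*a^2 + a*(13*t - 7) + 4*t^2 - 2*t - 2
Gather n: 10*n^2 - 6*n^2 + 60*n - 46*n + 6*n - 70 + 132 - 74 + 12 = 4*n^2 + 20*n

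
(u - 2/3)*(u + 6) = u^2 + 16*u/3 - 4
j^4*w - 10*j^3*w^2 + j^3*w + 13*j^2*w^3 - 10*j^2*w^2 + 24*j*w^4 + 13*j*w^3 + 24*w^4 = (j - 8*w)*(j - 3*w)*(j + w)*(j*w + w)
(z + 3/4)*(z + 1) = z^2 + 7*z/4 + 3/4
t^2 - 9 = (t - 3)*(t + 3)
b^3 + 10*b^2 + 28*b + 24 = (b + 2)^2*(b + 6)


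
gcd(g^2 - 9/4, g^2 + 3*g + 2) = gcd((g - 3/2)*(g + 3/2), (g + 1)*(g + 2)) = 1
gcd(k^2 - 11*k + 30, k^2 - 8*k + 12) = k - 6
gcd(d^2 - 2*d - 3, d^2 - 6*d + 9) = d - 3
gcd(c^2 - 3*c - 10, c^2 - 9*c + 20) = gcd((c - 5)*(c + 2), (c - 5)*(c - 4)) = c - 5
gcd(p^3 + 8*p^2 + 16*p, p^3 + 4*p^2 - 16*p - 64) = p^2 + 8*p + 16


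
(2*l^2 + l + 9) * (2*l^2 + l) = 4*l^4 + 4*l^3 + 19*l^2 + 9*l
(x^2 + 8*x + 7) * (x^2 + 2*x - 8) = x^4 + 10*x^3 + 15*x^2 - 50*x - 56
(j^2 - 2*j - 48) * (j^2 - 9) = j^4 - 2*j^3 - 57*j^2 + 18*j + 432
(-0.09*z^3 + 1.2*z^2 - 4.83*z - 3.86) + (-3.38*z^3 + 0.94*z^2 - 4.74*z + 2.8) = -3.47*z^3 + 2.14*z^2 - 9.57*z - 1.06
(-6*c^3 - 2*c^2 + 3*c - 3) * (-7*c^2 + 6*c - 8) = 42*c^5 - 22*c^4 + 15*c^3 + 55*c^2 - 42*c + 24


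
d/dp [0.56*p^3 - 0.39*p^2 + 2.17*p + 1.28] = 1.68*p^2 - 0.78*p + 2.17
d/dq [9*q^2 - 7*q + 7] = 18*q - 7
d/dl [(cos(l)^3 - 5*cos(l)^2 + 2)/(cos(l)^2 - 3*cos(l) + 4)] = (-cos(l)^4 + 6*cos(l)^3 - 27*cos(l)^2 + 44*cos(l) - 6)*sin(l)/(sin(l)^2 + 3*cos(l) - 5)^2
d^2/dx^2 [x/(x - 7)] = 14/(x - 7)^3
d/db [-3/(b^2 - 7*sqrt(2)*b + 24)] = 3*(2*b - 7*sqrt(2))/(b^2 - 7*sqrt(2)*b + 24)^2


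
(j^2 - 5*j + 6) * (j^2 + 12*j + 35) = j^4 + 7*j^3 - 19*j^2 - 103*j + 210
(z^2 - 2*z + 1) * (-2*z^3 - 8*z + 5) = -2*z^5 + 4*z^4 - 10*z^3 + 21*z^2 - 18*z + 5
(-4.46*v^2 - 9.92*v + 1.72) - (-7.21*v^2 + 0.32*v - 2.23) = 2.75*v^2 - 10.24*v + 3.95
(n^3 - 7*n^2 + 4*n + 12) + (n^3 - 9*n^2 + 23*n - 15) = 2*n^3 - 16*n^2 + 27*n - 3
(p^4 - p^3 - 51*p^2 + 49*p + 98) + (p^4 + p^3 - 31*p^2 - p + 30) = 2*p^4 - 82*p^2 + 48*p + 128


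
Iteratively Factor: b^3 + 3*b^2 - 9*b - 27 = (b - 3)*(b^2 + 6*b + 9) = (b - 3)*(b + 3)*(b + 3)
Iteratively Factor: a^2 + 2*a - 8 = (a - 2)*(a + 4)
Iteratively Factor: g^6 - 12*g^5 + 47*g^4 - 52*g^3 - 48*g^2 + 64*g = (g - 4)*(g^5 - 8*g^4 + 15*g^3 + 8*g^2 - 16*g) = (g - 4)*(g + 1)*(g^4 - 9*g^3 + 24*g^2 - 16*g) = g*(g - 4)*(g + 1)*(g^3 - 9*g^2 + 24*g - 16) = g*(g - 4)^2*(g + 1)*(g^2 - 5*g + 4) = g*(g - 4)^3*(g + 1)*(g - 1)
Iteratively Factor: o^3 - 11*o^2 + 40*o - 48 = (o - 4)*(o^2 - 7*o + 12) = (o - 4)^2*(o - 3)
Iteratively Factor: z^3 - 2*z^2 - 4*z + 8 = (z + 2)*(z^2 - 4*z + 4) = (z - 2)*(z + 2)*(z - 2)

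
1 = 1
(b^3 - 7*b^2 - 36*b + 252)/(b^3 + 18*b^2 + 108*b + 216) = (b^2 - 13*b + 42)/(b^2 + 12*b + 36)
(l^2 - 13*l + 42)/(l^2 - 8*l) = (l^2 - 13*l + 42)/(l*(l - 8))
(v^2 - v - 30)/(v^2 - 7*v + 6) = (v + 5)/(v - 1)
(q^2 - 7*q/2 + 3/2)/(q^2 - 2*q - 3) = (q - 1/2)/(q + 1)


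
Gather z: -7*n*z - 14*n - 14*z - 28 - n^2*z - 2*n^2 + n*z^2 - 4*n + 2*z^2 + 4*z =-2*n^2 - 18*n + z^2*(n + 2) + z*(-n^2 - 7*n - 10) - 28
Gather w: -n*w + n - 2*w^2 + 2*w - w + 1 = n - 2*w^2 + w*(1 - n) + 1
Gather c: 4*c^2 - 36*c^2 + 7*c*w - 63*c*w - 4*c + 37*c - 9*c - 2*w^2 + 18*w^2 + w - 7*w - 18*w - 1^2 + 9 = -32*c^2 + c*(24 - 56*w) + 16*w^2 - 24*w + 8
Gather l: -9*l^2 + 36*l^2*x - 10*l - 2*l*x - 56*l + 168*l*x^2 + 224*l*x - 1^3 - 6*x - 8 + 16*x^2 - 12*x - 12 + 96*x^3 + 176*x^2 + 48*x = l^2*(36*x - 9) + l*(168*x^2 + 222*x - 66) + 96*x^3 + 192*x^2 + 30*x - 21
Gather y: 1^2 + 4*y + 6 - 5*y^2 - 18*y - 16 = -5*y^2 - 14*y - 9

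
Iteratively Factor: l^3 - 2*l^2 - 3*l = (l - 3)*(l^2 + l) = l*(l - 3)*(l + 1)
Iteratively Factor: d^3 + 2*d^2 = (d)*(d^2 + 2*d) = d^2*(d + 2)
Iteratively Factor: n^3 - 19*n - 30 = (n + 3)*(n^2 - 3*n - 10) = (n + 2)*(n + 3)*(n - 5)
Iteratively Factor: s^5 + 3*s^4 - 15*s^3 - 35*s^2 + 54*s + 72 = (s + 3)*(s^4 - 15*s^2 + 10*s + 24) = (s - 2)*(s + 3)*(s^3 + 2*s^2 - 11*s - 12) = (s - 2)*(s + 3)*(s + 4)*(s^2 - 2*s - 3) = (s - 2)*(s + 1)*(s + 3)*(s + 4)*(s - 3)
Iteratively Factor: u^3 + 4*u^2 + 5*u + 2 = (u + 1)*(u^2 + 3*u + 2) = (u + 1)^2*(u + 2)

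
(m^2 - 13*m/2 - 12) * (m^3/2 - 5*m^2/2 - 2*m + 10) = m^5/2 - 23*m^4/4 + 33*m^3/4 + 53*m^2 - 41*m - 120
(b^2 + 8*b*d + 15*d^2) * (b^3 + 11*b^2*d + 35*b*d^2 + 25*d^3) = b^5 + 19*b^4*d + 138*b^3*d^2 + 470*b^2*d^3 + 725*b*d^4 + 375*d^5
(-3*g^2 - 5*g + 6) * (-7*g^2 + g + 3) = 21*g^4 + 32*g^3 - 56*g^2 - 9*g + 18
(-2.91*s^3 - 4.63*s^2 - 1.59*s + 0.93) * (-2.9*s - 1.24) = 8.439*s^4 + 17.0354*s^3 + 10.3522*s^2 - 0.7254*s - 1.1532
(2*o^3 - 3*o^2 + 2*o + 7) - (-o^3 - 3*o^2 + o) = 3*o^3 + o + 7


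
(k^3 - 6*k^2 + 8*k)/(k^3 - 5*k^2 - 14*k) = (-k^2 + 6*k - 8)/(-k^2 + 5*k + 14)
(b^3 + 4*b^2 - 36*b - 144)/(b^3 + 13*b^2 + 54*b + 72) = (b - 6)/(b + 3)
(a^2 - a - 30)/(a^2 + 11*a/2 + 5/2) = 2*(a - 6)/(2*a + 1)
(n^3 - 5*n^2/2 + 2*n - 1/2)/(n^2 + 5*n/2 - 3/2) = (n^2 - 2*n + 1)/(n + 3)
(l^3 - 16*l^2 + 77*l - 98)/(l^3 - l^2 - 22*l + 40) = (l^2 - 14*l + 49)/(l^2 + l - 20)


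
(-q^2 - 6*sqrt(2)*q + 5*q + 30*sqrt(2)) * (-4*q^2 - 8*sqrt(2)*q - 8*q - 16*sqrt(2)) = 4*q^4 - 12*q^3 + 32*sqrt(2)*q^3 - 96*sqrt(2)*q^2 + 56*q^2 - 320*sqrt(2)*q - 288*q - 960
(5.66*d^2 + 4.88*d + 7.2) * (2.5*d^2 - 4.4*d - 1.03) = 14.15*d^4 - 12.704*d^3 - 9.3018*d^2 - 36.7064*d - 7.416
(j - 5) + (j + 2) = 2*j - 3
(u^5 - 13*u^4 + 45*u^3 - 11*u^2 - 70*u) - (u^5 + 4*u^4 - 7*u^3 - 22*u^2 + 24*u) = -17*u^4 + 52*u^3 + 11*u^2 - 94*u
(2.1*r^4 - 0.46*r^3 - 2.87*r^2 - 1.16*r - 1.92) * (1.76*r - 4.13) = 3.696*r^5 - 9.4826*r^4 - 3.1514*r^3 + 9.8115*r^2 + 1.4116*r + 7.9296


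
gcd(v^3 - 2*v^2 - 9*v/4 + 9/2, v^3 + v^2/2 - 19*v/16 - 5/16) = 1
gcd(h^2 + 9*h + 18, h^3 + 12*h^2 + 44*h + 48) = h + 6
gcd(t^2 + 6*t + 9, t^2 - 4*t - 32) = 1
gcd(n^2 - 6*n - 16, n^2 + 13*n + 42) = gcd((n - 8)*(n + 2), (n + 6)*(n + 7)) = 1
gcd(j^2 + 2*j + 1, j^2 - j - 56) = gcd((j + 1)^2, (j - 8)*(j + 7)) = 1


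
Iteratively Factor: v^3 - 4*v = (v)*(v^2 - 4) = v*(v + 2)*(v - 2)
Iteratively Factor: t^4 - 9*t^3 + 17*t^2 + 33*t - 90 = (t - 5)*(t^3 - 4*t^2 - 3*t + 18) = (t - 5)*(t + 2)*(t^2 - 6*t + 9) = (t - 5)*(t - 3)*(t + 2)*(t - 3)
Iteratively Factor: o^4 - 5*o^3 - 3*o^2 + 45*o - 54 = (o + 3)*(o^3 - 8*o^2 + 21*o - 18) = (o - 3)*(o + 3)*(o^2 - 5*o + 6) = (o - 3)^2*(o + 3)*(o - 2)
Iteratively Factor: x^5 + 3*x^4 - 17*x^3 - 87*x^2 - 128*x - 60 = (x + 3)*(x^4 - 17*x^2 - 36*x - 20) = (x + 1)*(x + 3)*(x^3 - x^2 - 16*x - 20) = (x + 1)*(x + 2)*(x + 3)*(x^2 - 3*x - 10) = (x - 5)*(x + 1)*(x + 2)*(x + 3)*(x + 2)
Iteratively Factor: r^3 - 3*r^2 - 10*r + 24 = (r + 3)*(r^2 - 6*r + 8) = (r - 4)*(r + 3)*(r - 2)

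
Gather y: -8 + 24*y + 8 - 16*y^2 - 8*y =-16*y^2 + 16*y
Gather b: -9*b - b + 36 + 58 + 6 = 100 - 10*b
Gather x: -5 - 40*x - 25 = -40*x - 30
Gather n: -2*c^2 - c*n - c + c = -2*c^2 - c*n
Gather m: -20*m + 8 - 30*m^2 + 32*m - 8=-30*m^2 + 12*m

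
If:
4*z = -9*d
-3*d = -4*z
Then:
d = 0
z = 0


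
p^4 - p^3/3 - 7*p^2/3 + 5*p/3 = p*(p - 1)^2*(p + 5/3)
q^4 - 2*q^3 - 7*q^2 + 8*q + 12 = (q - 3)*(q - 2)*(q + 1)*(q + 2)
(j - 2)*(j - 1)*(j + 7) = j^3 + 4*j^2 - 19*j + 14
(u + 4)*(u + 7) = u^2 + 11*u + 28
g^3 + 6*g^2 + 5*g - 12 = (g - 1)*(g + 3)*(g + 4)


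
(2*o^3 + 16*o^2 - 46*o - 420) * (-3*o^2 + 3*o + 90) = -6*o^5 - 42*o^4 + 366*o^3 + 2562*o^2 - 5400*o - 37800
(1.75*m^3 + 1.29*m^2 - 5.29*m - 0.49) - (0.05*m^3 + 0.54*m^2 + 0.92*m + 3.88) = 1.7*m^3 + 0.75*m^2 - 6.21*m - 4.37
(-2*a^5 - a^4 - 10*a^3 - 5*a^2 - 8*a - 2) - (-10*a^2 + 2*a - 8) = -2*a^5 - a^4 - 10*a^3 + 5*a^2 - 10*a + 6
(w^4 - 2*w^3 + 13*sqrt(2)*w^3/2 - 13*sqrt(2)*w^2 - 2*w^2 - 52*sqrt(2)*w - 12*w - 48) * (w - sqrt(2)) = w^5 - 2*w^4 + 11*sqrt(2)*w^4/2 - 11*sqrt(2)*w^3 - 15*w^3 - 50*sqrt(2)*w^2 + 14*w^2 + 12*sqrt(2)*w + 56*w + 48*sqrt(2)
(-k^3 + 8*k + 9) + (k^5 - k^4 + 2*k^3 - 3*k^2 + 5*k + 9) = k^5 - k^4 + k^3 - 3*k^2 + 13*k + 18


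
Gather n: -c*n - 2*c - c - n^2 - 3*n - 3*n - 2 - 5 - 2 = -3*c - n^2 + n*(-c - 6) - 9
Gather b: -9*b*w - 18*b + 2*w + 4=b*(-9*w - 18) + 2*w + 4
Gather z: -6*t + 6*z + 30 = -6*t + 6*z + 30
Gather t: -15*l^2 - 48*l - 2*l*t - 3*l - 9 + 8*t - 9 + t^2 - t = -15*l^2 - 51*l + t^2 + t*(7 - 2*l) - 18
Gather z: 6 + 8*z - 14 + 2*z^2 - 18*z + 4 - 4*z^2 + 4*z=-2*z^2 - 6*z - 4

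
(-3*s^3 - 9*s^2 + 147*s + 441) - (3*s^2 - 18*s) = -3*s^3 - 12*s^2 + 165*s + 441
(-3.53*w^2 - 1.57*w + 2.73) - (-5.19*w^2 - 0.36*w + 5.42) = 1.66*w^2 - 1.21*w - 2.69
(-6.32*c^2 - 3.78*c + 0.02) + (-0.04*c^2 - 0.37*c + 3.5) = -6.36*c^2 - 4.15*c + 3.52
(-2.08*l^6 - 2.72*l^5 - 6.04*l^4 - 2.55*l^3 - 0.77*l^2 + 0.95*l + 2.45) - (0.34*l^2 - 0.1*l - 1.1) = -2.08*l^6 - 2.72*l^5 - 6.04*l^4 - 2.55*l^3 - 1.11*l^2 + 1.05*l + 3.55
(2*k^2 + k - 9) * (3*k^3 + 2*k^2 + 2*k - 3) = 6*k^5 + 7*k^4 - 21*k^3 - 22*k^2 - 21*k + 27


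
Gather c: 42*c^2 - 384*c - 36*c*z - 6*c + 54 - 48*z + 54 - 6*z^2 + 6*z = 42*c^2 + c*(-36*z - 390) - 6*z^2 - 42*z + 108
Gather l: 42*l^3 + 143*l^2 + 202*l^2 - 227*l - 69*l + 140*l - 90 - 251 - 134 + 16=42*l^3 + 345*l^2 - 156*l - 459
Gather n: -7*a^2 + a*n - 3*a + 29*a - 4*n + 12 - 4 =-7*a^2 + 26*a + n*(a - 4) + 8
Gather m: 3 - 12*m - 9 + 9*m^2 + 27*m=9*m^2 + 15*m - 6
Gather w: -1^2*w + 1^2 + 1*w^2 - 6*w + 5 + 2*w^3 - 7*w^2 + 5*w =2*w^3 - 6*w^2 - 2*w + 6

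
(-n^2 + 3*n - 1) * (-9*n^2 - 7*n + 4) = 9*n^4 - 20*n^3 - 16*n^2 + 19*n - 4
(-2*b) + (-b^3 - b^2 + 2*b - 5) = -b^3 - b^2 - 5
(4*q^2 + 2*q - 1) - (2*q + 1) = 4*q^2 - 2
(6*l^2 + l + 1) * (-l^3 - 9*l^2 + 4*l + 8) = -6*l^5 - 55*l^4 + 14*l^3 + 43*l^2 + 12*l + 8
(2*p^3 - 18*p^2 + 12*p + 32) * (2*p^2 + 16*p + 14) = 4*p^5 - 4*p^4 - 236*p^3 + 4*p^2 + 680*p + 448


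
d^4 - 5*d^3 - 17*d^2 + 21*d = d*(d - 7)*(d - 1)*(d + 3)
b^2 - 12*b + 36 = (b - 6)^2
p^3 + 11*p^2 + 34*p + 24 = (p + 1)*(p + 4)*(p + 6)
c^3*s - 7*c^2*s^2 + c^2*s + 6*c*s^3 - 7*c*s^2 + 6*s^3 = (c - 6*s)*(c - s)*(c*s + s)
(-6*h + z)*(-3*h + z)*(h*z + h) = 18*h^3*z + 18*h^3 - 9*h^2*z^2 - 9*h^2*z + h*z^3 + h*z^2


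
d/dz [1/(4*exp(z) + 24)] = -exp(z)/(4*(exp(z) + 6)^2)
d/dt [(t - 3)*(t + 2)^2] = (t + 2)*(3*t - 4)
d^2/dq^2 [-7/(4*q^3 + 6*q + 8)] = 21*(2*q*(2*q^3 + 3*q + 4) - 3*(2*q^2 + 1)^2)/(2*q^3 + 3*q + 4)^3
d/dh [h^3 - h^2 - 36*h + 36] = 3*h^2 - 2*h - 36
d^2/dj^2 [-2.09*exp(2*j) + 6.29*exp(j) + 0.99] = (6.29 - 8.36*exp(j))*exp(j)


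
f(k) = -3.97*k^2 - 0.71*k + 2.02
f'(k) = -7.94*k - 0.71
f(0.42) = 1.02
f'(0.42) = -4.04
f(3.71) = -55.26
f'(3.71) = -30.17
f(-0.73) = 0.42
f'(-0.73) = 5.09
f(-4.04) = -59.91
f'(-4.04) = 31.37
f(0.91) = -1.91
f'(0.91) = -7.94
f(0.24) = 1.62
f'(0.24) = -2.62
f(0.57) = 0.33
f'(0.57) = -5.24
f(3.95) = -62.73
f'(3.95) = -32.07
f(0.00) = 2.02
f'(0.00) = -0.71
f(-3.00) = -31.58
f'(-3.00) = 23.11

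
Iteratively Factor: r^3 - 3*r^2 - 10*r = (r - 5)*(r^2 + 2*r) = (r - 5)*(r + 2)*(r)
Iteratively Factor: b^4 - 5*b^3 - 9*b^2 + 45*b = (b + 3)*(b^3 - 8*b^2 + 15*b) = (b - 5)*(b + 3)*(b^2 - 3*b) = b*(b - 5)*(b + 3)*(b - 3)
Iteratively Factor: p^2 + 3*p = (p + 3)*(p)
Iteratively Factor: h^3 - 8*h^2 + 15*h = (h - 3)*(h^2 - 5*h) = (h - 5)*(h - 3)*(h)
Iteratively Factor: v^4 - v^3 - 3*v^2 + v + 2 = (v - 2)*(v^3 + v^2 - v - 1) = (v - 2)*(v + 1)*(v^2 - 1) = (v - 2)*(v + 1)^2*(v - 1)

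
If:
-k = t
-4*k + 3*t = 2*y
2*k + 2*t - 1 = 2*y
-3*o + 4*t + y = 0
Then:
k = 1/7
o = -5/14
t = -1/7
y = -1/2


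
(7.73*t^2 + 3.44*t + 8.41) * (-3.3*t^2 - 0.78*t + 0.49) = -25.509*t^4 - 17.3814*t^3 - 26.6485*t^2 - 4.8742*t + 4.1209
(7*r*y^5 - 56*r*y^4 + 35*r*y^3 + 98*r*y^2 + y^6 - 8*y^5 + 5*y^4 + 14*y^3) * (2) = 14*r*y^5 - 112*r*y^4 + 70*r*y^3 + 196*r*y^2 + 2*y^6 - 16*y^5 + 10*y^4 + 28*y^3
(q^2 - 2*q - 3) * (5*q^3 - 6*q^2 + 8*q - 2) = 5*q^5 - 16*q^4 + 5*q^3 - 20*q + 6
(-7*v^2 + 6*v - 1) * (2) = -14*v^2 + 12*v - 2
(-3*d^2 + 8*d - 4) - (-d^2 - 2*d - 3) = -2*d^2 + 10*d - 1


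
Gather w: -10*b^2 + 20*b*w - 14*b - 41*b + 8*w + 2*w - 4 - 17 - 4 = -10*b^2 - 55*b + w*(20*b + 10) - 25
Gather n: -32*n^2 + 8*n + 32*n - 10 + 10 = -32*n^2 + 40*n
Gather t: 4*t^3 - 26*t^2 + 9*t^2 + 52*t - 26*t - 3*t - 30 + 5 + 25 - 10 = 4*t^3 - 17*t^2 + 23*t - 10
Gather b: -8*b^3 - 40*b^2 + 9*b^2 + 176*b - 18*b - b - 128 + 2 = -8*b^3 - 31*b^2 + 157*b - 126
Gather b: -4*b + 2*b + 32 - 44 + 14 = 2 - 2*b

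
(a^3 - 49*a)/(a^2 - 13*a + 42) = a*(a + 7)/(a - 6)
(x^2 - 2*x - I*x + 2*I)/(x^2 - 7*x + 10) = (x - I)/(x - 5)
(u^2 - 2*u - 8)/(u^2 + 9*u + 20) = (u^2 - 2*u - 8)/(u^2 + 9*u + 20)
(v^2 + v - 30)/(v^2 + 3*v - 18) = (v - 5)/(v - 3)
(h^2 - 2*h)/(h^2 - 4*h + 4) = h/(h - 2)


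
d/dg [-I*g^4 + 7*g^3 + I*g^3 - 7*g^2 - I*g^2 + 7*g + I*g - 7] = -4*I*g^3 + 3*g^2*(7 + I) - 2*g*(7 + I) + 7 + I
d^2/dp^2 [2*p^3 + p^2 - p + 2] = 12*p + 2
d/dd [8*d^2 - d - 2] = 16*d - 1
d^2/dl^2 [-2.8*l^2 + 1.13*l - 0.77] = -5.60000000000000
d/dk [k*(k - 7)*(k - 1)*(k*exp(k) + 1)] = k^4*exp(k) - 4*k^3*exp(k) - 17*k^2*exp(k) + 3*k^2 + 14*k*exp(k) - 16*k + 7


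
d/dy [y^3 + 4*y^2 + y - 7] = 3*y^2 + 8*y + 1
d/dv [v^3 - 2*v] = 3*v^2 - 2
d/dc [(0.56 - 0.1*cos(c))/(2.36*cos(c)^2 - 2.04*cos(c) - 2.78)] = (-0.236*cos(c)^2 + 2.6432*cos(c) - 1.4204)*sin(c)/(5.5696*cos(c)^4 - 9.6288*cos(c)^3 - 8.96*cos(c)^2 + 11.3424*cos(c) + 7.7284)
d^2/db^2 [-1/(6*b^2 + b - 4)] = 2*(36*b^2 + 6*b - (12*b + 1)^2 - 24)/(6*b^2 + b - 4)^3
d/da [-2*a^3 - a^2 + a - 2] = -6*a^2 - 2*a + 1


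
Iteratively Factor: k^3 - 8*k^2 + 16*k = (k - 4)*(k^2 - 4*k) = k*(k - 4)*(k - 4)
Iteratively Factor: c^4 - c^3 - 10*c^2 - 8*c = (c + 1)*(c^3 - 2*c^2 - 8*c) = c*(c + 1)*(c^2 - 2*c - 8) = c*(c + 1)*(c + 2)*(c - 4)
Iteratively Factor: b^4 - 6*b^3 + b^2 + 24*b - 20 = (b - 1)*(b^3 - 5*b^2 - 4*b + 20) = (b - 1)*(b + 2)*(b^2 - 7*b + 10) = (b - 2)*(b - 1)*(b + 2)*(b - 5)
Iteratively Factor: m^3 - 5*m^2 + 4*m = (m - 4)*(m^2 - m) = (m - 4)*(m - 1)*(m)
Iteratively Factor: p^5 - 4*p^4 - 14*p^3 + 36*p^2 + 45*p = (p + 3)*(p^4 - 7*p^3 + 7*p^2 + 15*p) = (p - 3)*(p + 3)*(p^3 - 4*p^2 - 5*p) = p*(p - 3)*(p + 3)*(p^2 - 4*p - 5) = p*(p - 5)*(p - 3)*(p + 3)*(p + 1)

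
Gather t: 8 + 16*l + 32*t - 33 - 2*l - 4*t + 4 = 14*l + 28*t - 21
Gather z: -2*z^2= -2*z^2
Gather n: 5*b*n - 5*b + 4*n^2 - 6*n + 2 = -5*b + 4*n^2 + n*(5*b - 6) + 2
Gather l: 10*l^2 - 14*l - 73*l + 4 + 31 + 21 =10*l^2 - 87*l + 56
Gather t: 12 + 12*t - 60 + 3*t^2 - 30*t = 3*t^2 - 18*t - 48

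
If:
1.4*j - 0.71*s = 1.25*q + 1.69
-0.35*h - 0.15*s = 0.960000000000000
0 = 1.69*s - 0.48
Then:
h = -2.86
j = 0.892857142857143*q + 1.35118343195266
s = 0.28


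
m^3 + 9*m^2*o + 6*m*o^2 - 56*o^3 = (m - 2*o)*(m + 4*o)*(m + 7*o)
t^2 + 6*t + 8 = (t + 2)*(t + 4)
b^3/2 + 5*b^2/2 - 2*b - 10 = (b/2 + 1)*(b - 2)*(b + 5)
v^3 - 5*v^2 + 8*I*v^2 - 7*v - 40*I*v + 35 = (v - 5)*(v + I)*(v + 7*I)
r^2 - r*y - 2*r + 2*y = (r - 2)*(r - y)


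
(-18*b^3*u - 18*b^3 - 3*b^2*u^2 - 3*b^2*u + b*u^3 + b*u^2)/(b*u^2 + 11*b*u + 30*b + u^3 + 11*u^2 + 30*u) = b*(-18*b^2*u - 18*b^2 - 3*b*u^2 - 3*b*u + u^3 + u^2)/(b*u^2 + 11*b*u + 30*b + u^3 + 11*u^2 + 30*u)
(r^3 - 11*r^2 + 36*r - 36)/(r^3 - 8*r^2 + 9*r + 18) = (r - 2)/(r + 1)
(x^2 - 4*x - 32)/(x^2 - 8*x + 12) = (x^2 - 4*x - 32)/(x^2 - 8*x + 12)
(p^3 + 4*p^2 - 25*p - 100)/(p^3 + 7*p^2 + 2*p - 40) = (p - 5)/(p - 2)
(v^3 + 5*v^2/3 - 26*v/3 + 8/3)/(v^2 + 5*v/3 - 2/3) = (v^2 + 2*v - 8)/(v + 2)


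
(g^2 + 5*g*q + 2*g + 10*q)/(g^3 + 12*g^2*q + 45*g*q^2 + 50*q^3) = (g + 2)/(g^2 + 7*g*q + 10*q^2)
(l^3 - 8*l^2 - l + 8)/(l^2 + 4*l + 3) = (l^2 - 9*l + 8)/(l + 3)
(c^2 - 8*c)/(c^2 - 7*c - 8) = c/(c + 1)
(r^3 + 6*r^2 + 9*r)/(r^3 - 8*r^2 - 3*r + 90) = r*(r + 3)/(r^2 - 11*r + 30)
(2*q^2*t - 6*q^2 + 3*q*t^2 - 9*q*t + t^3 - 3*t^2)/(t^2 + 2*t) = (2*q^2*t - 6*q^2 + 3*q*t^2 - 9*q*t + t^3 - 3*t^2)/(t*(t + 2))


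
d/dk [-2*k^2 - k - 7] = -4*k - 1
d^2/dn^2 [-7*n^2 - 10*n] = -14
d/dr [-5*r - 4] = -5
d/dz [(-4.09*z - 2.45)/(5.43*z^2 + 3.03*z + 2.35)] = (22.2087*z^2 + 26.607*z - 2.188)/(29.4849*z^4 + 32.9058*z^3 + 34.7019*z^2 + 14.241*z + 5.5225)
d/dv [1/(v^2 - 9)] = -2*v/(v^2 - 9)^2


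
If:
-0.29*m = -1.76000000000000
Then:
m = 6.07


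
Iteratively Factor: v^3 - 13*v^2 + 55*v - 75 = (v - 5)*(v^2 - 8*v + 15) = (v - 5)^2*(v - 3)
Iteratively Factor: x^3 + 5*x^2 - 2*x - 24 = (x + 3)*(x^2 + 2*x - 8) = (x - 2)*(x + 3)*(x + 4)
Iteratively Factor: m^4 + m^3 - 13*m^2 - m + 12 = (m - 1)*(m^3 + 2*m^2 - 11*m - 12) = (m - 1)*(m + 4)*(m^2 - 2*m - 3) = (m - 1)*(m + 1)*(m + 4)*(m - 3)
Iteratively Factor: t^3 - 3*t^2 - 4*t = (t - 4)*(t^2 + t) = t*(t - 4)*(t + 1)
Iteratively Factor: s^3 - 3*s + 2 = (s + 2)*(s^2 - 2*s + 1) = (s - 1)*(s + 2)*(s - 1)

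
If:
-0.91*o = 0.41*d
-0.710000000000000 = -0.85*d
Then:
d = 0.84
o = -0.38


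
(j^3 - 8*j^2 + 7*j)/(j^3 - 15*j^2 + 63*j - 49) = j/(j - 7)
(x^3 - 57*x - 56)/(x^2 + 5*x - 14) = (x^2 - 7*x - 8)/(x - 2)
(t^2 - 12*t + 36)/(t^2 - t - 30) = (t - 6)/(t + 5)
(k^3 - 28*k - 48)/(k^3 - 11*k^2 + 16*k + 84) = (k + 4)/(k - 7)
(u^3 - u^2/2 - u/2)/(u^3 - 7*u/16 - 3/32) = 16*u*(u - 1)/(16*u^2 - 8*u - 3)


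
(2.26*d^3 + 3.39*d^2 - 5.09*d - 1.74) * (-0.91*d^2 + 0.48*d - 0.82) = -2.0566*d^5 - 2.0001*d^4 + 4.4059*d^3 - 3.6396*d^2 + 3.3386*d + 1.4268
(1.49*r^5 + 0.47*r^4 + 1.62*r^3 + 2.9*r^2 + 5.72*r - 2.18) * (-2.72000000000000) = -4.0528*r^5 - 1.2784*r^4 - 4.4064*r^3 - 7.888*r^2 - 15.5584*r + 5.9296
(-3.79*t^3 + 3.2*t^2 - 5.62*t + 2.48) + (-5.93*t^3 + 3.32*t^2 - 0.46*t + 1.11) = -9.72*t^3 + 6.52*t^2 - 6.08*t + 3.59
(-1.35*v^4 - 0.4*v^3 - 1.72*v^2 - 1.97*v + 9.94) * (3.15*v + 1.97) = -4.2525*v^5 - 3.9195*v^4 - 6.206*v^3 - 9.5939*v^2 + 27.4301*v + 19.5818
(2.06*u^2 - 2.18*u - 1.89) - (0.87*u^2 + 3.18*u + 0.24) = 1.19*u^2 - 5.36*u - 2.13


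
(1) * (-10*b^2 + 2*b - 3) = -10*b^2 + 2*b - 3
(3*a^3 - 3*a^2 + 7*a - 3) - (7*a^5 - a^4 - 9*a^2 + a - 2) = -7*a^5 + a^4 + 3*a^3 + 6*a^2 + 6*a - 1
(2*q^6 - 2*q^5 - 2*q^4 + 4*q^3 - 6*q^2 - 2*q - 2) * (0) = 0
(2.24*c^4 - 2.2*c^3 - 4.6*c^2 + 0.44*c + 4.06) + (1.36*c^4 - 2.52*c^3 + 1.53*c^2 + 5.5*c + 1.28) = 3.6*c^4 - 4.72*c^3 - 3.07*c^2 + 5.94*c + 5.34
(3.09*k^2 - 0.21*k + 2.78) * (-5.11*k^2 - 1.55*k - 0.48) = -15.7899*k^4 - 3.7164*k^3 - 15.3635*k^2 - 4.2082*k - 1.3344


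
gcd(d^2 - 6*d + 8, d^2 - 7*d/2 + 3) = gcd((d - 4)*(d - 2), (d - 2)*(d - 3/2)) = d - 2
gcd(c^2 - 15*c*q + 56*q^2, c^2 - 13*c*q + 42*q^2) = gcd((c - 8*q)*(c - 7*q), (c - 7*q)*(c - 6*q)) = -c + 7*q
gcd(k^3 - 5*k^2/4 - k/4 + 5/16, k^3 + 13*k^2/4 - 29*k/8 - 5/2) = k^2 - 3*k/4 - 5/8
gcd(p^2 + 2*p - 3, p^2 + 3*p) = p + 3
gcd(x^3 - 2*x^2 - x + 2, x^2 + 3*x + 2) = x + 1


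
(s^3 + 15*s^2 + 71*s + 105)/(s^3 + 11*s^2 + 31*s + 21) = (s + 5)/(s + 1)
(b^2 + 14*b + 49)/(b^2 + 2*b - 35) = (b + 7)/(b - 5)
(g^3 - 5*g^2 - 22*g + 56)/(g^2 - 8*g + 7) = (g^2 + 2*g - 8)/(g - 1)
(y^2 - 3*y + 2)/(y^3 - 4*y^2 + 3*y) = (y - 2)/(y*(y - 3))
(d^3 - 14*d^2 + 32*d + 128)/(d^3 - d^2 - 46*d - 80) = (d - 8)/(d + 5)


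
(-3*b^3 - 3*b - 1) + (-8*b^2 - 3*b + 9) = -3*b^3 - 8*b^2 - 6*b + 8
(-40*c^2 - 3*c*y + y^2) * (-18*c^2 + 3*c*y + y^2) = 720*c^4 - 66*c^3*y - 67*c^2*y^2 + y^4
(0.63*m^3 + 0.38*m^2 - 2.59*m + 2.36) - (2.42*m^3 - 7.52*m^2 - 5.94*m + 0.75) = -1.79*m^3 + 7.9*m^2 + 3.35*m + 1.61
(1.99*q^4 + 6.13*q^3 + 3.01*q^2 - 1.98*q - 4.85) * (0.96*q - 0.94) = 1.9104*q^5 + 4.0142*q^4 - 2.8726*q^3 - 4.7302*q^2 - 2.7948*q + 4.559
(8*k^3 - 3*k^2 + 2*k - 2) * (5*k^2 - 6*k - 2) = 40*k^5 - 63*k^4 + 12*k^3 - 16*k^2 + 8*k + 4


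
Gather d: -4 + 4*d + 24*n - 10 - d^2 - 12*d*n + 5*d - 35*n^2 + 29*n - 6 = -d^2 + d*(9 - 12*n) - 35*n^2 + 53*n - 20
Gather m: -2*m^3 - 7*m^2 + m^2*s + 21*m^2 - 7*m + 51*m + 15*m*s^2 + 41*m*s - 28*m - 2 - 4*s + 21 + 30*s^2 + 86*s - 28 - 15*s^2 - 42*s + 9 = -2*m^3 + m^2*(s + 14) + m*(15*s^2 + 41*s + 16) + 15*s^2 + 40*s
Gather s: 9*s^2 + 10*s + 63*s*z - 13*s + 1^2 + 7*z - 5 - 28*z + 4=9*s^2 + s*(63*z - 3) - 21*z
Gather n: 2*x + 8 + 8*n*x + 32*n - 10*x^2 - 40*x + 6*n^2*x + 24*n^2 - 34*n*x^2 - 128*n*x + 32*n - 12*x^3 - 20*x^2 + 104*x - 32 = n^2*(6*x + 24) + n*(-34*x^2 - 120*x + 64) - 12*x^3 - 30*x^2 + 66*x - 24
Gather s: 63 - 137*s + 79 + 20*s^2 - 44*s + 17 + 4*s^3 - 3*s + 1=4*s^3 + 20*s^2 - 184*s + 160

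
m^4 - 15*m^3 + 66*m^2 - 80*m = m*(m - 8)*(m - 5)*(m - 2)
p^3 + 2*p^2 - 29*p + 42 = (p - 3)*(p - 2)*(p + 7)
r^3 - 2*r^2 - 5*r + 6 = (r - 3)*(r - 1)*(r + 2)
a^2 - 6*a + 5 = (a - 5)*(a - 1)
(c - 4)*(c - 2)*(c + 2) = c^3 - 4*c^2 - 4*c + 16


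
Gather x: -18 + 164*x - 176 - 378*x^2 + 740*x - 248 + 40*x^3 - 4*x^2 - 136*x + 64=40*x^3 - 382*x^2 + 768*x - 378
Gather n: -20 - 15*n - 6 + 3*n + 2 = -12*n - 24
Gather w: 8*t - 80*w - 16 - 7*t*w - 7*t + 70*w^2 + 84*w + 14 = t + 70*w^2 + w*(4 - 7*t) - 2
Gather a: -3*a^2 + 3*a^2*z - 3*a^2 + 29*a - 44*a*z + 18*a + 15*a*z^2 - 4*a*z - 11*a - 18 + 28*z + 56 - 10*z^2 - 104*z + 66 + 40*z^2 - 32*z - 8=a^2*(3*z - 6) + a*(15*z^2 - 48*z + 36) + 30*z^2 - 108*z + 96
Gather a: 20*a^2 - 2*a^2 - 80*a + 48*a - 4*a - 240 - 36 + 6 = 18*a^2 - 36*a - 270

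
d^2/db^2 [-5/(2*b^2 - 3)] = 60*(-2*b^2 - 1)/(2*b^2 - 3)^3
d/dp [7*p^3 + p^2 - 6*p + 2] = 21*p^2 + 2*p - 6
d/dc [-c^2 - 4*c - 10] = -2*c - 4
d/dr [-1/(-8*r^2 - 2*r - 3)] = 2*(-8*r - 1)/(8*r^2 + 2*r + 3)^2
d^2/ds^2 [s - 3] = 0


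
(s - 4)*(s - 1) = s^2 - 5*s + 4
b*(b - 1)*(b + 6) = b^3 + 5*b^2 - 6*b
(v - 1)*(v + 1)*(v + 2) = v^3 + 2*v^2 - v - 2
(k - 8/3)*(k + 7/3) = k^2 - k/3 - 56/9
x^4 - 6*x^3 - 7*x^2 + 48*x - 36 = (x - 6)*(x - 2)*(x - 1)*(x + 3)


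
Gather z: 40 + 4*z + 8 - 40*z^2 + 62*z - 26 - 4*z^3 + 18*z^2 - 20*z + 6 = -4*z^3 - 22*z^2 + 46*z + 28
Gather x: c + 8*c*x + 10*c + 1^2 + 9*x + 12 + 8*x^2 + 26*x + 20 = 11*c + 8*x^2 + x*(8*c + 35) + 33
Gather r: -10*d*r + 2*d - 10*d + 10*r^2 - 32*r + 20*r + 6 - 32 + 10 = -8*d + 10*r^2 + r*(-10*d - 12) - 16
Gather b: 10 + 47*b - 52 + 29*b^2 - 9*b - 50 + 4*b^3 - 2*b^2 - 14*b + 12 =4*b^3 + 27*b^2 + 24*b - 80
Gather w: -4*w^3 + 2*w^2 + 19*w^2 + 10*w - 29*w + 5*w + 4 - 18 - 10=-4*w^3 + 21*w^2 - 14*w - 24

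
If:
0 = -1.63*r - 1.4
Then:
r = -0.86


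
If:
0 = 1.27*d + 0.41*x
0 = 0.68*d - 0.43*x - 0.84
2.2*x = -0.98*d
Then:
No Solution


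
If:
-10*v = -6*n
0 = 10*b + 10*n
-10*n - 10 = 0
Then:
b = 1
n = -1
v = -3/5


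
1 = 1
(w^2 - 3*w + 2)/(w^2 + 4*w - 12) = (w - 1)/(w + 6)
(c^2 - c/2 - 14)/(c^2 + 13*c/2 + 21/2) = (c - 4)/(c + 3)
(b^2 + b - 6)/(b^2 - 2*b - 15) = (b - 2)/(b - 5)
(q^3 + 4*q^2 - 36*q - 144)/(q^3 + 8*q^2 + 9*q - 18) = (q^2 - 2*q - 24)/(q^2 + 2*q - 3)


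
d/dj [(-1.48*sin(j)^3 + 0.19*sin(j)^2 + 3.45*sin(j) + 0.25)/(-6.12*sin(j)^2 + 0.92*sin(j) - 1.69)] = (9.0576*sin(j)^4 - 2.7232*sin(j)^3 + 28.7924*sin(j)^2 + 2.4178*sin(j) - 6.0605)*cos(j)/(37.4544*sin(j)^4 - 11.2608*sin(j)^3 + 21.532*sin(j)^2 - 3.1096*sin(j) + 2.8561)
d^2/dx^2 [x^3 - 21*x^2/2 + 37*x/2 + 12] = 6*x - 21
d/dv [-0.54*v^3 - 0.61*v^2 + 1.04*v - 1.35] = -1.62*v^2 - 1.22*v + 1.04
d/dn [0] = 0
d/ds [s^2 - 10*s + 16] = 2*s - 10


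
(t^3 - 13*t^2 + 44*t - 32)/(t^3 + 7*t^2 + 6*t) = (t^3 - 13*t^2 + 44*t - 32)/(t*(t^2 + 7*t + 6))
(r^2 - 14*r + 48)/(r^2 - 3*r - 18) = (r - 8)/(r + 3)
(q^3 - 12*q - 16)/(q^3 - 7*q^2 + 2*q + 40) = (q + 2)/(q - 5)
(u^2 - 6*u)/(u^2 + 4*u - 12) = u*(u - 6)/(u^2 + 4*u - 12)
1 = 1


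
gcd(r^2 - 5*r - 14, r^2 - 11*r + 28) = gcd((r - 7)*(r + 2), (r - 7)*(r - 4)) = r - 7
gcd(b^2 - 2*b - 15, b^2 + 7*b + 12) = b + 3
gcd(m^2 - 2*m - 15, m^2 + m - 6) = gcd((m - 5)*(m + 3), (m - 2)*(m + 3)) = m + 3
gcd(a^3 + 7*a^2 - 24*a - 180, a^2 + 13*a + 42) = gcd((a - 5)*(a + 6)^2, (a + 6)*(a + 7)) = a + 6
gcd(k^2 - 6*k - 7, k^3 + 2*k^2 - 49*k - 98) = k - 7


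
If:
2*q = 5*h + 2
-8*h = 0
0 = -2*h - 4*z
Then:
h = 0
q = 1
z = 0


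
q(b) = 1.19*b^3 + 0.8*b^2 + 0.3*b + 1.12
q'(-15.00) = 779.55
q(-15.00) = -3839.63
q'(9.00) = 303.87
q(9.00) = 936.13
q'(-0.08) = 0.19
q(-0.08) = 1.10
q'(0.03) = 0.35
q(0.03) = 1.13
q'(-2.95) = 26.65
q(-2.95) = -23.35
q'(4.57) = 82.17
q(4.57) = 132.78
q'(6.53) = 162.98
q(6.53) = 368.54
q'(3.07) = 38.86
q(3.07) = 44.01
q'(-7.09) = 168.41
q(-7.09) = -384.91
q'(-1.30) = 4.25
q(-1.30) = -0.53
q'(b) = 3.57*b^2 + 1.6*b + 0.3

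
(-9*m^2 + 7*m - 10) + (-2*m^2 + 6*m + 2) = -11*m^2 + 13*m - 8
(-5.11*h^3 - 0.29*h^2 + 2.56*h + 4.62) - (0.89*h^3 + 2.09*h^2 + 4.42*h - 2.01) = -6.0*h^3 - 2.38*h^2 - 1.86*h + 6.63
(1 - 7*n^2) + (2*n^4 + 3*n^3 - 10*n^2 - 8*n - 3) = 2*n^4 + 3*n^3 - 17*n^2 - 8*n - 2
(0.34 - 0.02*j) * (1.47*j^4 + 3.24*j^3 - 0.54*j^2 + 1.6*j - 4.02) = -0.0294*j^5 + 0.435*j^4 + 1.1124*j^3 - 0.2156*j^2 + 0.6244*j - 1.3668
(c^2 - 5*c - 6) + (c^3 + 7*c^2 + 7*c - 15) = c^3 + 8*c^2 + 2*c - 21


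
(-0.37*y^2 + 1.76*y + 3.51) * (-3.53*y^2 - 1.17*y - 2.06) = 1.3061*y^4 - 5.7799*y^3 - 13.6873*y^2 - 7.7323*y - 7.2306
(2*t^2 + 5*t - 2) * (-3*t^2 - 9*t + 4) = -6*t^4 - 33*t^3 - 31*t^2 + 38*t - 8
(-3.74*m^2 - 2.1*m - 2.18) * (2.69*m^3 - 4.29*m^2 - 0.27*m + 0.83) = -10.0606*m^5 + 10.3956*m^4 + 4.1546*m^3 + 6.815*m^2 - 1.1544*m - 1.8094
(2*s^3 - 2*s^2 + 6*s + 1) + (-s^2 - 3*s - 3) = 2*s^3 - 3*s^2 + 3*s - 2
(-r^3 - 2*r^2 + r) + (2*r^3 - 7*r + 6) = r^3 - 2*r^2 - 6*r + 6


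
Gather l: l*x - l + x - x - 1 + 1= l*(x - 1)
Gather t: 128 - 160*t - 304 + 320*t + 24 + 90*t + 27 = 250*t - 125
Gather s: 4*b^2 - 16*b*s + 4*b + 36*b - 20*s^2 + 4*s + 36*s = 4*b^2 + 40*b - 20*s^2 + s*(40 - 16*b)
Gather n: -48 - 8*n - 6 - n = -9*n - 54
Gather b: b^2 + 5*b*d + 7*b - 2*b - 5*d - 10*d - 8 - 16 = b^2 + b*(5*d + 5) - 15*d - 24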